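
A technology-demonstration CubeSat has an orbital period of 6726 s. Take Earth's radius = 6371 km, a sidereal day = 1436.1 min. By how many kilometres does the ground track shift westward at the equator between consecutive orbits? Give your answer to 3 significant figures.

3120 km

During one orbit Earth rotates (6726.0 / 86166) × 360° = 28.10°.
At the equator that is 28.10° × (2π·6371/360) km/° = 28.10 × 111.2 = 3125 km.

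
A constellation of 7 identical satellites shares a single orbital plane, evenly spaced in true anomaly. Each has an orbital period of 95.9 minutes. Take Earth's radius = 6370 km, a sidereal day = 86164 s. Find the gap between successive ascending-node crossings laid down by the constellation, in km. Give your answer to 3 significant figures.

T = 95.9 min = 5754.0 s.
Single-satellite node shift = (5754.0/86164) × 360° = 24.04°.
With 7 satellites evenly phased, successive equator crossings are 24.04/7 = 3.434° apart.
That is 3.434 × 111.2 = 382 km at the equator.

382 km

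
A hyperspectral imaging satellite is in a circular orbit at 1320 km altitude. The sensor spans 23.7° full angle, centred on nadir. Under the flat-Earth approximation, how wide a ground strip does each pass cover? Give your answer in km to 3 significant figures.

554 km

Half-angle = 23.7°/2 = 11.85°.
Swath width ≈ 2h·tan(θ/2) = 2 × 1320 × tan(11.85°) = 553.9 km.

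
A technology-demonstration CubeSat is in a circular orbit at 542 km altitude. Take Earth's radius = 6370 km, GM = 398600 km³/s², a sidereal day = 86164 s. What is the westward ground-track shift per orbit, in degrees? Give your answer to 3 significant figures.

23.9°

Semi-major axis a = 6370 + 542 = 6912 km. Period T = 2π√(a³/μ) = 2π√(6912³/398600) = 5719.0 s = 95.32 min.
During one orbit Earth rotates (5719.0 / 86164) × 360° = 23.89°.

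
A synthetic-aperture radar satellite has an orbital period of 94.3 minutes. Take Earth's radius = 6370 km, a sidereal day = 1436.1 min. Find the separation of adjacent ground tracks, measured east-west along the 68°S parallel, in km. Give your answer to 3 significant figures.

985 km

T = 94.3 min = 5658.0 s.
Node shift per orbit = (5658.0/86166) × 360° = 23.64°.
Equatorial spacing = 23.64 × 111.2 km/° = 2628 km.
At 68° latitude, spacing = 2628 × cos(68°) = 985 km.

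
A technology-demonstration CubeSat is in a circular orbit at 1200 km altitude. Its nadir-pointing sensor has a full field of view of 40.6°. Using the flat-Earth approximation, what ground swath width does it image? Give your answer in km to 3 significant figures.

888 km

Half-angle = 40.6°/2 = 20.3°.
Swath width ≈ 2h·tan(θ/2) = 2 × 1200 × tan(20.3°) = 887.8 km.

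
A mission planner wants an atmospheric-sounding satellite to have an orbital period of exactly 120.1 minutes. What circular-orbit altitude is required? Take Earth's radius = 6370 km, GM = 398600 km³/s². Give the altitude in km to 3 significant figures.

T = 120.1 min = 7206.0 s.
From T = 2π√(a³/μ): a = (μ T²/4π²)^(1/3) = (398600 × 7206.0² / 4π²)^(1/3) = 8063 km.
Altitude h = a − R = 8063 − 6370 = 1693 km.

1690 km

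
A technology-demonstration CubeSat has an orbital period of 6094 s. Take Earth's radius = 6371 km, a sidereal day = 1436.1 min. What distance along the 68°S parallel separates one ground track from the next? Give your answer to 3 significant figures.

Node shift per orbit = (6094.0/86166) × 360° = 25.46°.
Equatorial spacing = 25.46 × 111.2 km/° = 2831 km.
At 68° latitude, spacing = 2831 × cos(68°) = 1061 km.

1060 km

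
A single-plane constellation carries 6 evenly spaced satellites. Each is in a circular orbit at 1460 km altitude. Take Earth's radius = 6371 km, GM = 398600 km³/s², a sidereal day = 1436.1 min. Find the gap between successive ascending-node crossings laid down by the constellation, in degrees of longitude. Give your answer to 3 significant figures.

4.80°

Semi-major axis a = 6371 + 1460 = 7831 km. Period T = 2π√(a³/μ) = 2π√(7831³/398600) = 6896.6 s = 114.94 min.
Single-satellite node shift = (6896.6/86166) × 360° = 28.81°.
With 6 satellites evenly phased, successive equator crossings are 28.81/6 = 4.802° apart.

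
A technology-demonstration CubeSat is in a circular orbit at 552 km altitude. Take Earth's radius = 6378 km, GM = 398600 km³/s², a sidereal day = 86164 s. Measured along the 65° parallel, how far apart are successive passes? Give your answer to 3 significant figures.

1130 km

Semi-major axis a = 6378 + 552 = 6930 km. Period T = 2π√(a³/μ) = 2π√(6930³/398600) = 5741.3 s = 95.69 min.
Node shift per orbit = (5741.3/86164) × 360° = 23.99°.
Equatorial spacing = 23.99 × 111.3 km/° = 2670 km.
At 65° latitude, spacing = 2670 × cos(65°) = 1128 km.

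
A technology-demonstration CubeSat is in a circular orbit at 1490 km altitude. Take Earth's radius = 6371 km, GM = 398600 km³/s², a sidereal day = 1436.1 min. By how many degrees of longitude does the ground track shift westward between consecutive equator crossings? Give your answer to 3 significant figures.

Semi-major axis a = 6371 + 1490 = 7861 km. Period T = 2π√(a³/μ) = 2π√(7861³/398600) = 6936.3 s = 115.61 min.
During one orbit Earth rotates (6936.3 / 86166) × 360° = 28.98°.

29.0°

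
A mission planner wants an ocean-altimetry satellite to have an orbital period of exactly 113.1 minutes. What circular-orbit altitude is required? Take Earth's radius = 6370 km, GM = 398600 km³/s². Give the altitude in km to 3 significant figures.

T = 113.1 min = 6786.0 s.
From T = 2π√(a³/μ): a = (μ T²/4π²)^(1/3) = (398600 × 6786.0² / 4π²)^(1/3) = 7747 km.
Altitude h = a − R = 7747 − 6370 = 1377 km.

1380 km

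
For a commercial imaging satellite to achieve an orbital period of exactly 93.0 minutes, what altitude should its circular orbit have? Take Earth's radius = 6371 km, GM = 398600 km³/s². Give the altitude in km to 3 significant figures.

T = 93.0 min = 5580.0 s.
From T = 2π√(a³/μ): a = (μ T²/4π²)^(1/3) = (398600 × 5580.0² / 4π²)^(1/3) = 6800 km.
Altitude h = a − R = 6800 − 6371 = 429 km.

429 km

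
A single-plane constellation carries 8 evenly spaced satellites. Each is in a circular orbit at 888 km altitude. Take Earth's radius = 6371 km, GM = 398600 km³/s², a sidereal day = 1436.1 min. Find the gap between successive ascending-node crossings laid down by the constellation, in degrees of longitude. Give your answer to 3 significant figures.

Semi-major axis a = 6371 + 888 = 7259 km. Period T = 2π√(a³/μ) = 2π√(7259³/398600) = 6155.0 s = 102.58 min.
Single-satellite node shift = (6155.0/86166) × 360° = 25.72°.
With 8 satellites evenly phased, successive equator crossings are 25.72/8 = 3.214° apart.

3.21°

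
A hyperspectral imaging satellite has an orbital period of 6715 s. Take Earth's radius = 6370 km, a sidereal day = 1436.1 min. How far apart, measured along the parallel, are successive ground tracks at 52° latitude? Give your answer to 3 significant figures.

Node shift per orbit = (6715.0/86166) × 360° = 28.06°.
Equatorial spacing = 28.06 × 111.2 km/° = 3119 km.
At 52° latitude, spacing = 3119 × cos(52°) = 1920 km.

1920 km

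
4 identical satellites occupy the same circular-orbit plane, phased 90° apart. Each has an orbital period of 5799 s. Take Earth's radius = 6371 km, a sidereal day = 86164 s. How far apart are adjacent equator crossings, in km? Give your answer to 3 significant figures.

Single-satellite node shift = (5799.0/86164) × 360° = 24.23°.
With 4 satellites evenly phased, successive equator crossings are 24.23/4 = 6.057° apart.
That is 6.057 × 111.2 = 674 km at the equator.

674 km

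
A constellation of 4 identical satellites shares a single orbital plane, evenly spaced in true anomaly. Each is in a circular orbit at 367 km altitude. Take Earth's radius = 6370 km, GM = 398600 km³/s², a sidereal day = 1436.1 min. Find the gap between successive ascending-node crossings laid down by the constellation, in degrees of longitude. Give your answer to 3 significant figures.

5.75°

Semi-major axis a = 6370 + 367 = 6737 km. Period T = 2π√(a³/μ) = 2π√(6737³/398600) = 5503.1 s = 91.72 min.
Single-satellite node shift = (5503.1/86166) × 360° = 22.99°.
With 4 satellites evenly phased, successive equator crossings are 22.99/4 = 5.748° apart.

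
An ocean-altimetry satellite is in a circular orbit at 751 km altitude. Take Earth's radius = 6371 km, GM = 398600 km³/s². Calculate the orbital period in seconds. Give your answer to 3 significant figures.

5980 seconds

Semi-major axis a = 6371 + 751 = 7122 km. Period T = 2π√(a³/μ) = 2π√(7122³/398600) = 5981.6 s = 99.69 min.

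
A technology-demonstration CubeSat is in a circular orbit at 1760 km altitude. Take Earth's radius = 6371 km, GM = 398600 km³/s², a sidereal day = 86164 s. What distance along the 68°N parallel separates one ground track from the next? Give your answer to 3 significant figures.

1270 km

Semi-major axis a = 6371 + 1760 = 8131 km. Period T = 2π√(a³/μ) = 2π√(8131³/398600) = 7296.7 s = 121.61 min.
Node shift per orbit = (7296.7/86164) × 360° = 30.49°.
Equatorial spacing = 30.49 × 111.2 km/° = 3390 km.
At 68° latitude, spacing = 3390 × cos(68°) = 1270 km.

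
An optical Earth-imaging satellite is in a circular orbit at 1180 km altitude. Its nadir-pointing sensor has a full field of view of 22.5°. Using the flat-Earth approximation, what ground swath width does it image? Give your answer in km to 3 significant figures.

469 km

Half-angle = 22.5°/2 = 11.25°.
Swath width ≈ 2h·tan(θ/2) = 2 × 1180 × tan(11.25°) = 469.4 km.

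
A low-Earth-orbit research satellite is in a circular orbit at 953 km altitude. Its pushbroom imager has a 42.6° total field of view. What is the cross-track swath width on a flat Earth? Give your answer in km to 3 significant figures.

Half-angle = 42.6°/2 = 21.3°.
Swath width ≈ 2h·tan(θ/2) = 2 × 953 × tan(21.3°) = 743.1 km.

743 km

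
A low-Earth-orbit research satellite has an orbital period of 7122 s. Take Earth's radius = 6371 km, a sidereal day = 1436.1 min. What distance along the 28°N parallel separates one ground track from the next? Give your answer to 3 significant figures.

Node shift per orbit = (7122.0/86166) × 360° = 29.76°.
Equatorial spacing = 29.76 × 111.2 km/° = 3309 km.
At 28° latitude, spacing = 3309 × cos(28°) = 2921 km.

2920 km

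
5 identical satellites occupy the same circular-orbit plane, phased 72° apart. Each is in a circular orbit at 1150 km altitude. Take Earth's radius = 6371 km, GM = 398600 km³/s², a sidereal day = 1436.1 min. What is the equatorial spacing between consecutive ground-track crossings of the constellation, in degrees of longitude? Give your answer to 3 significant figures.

Semi-major axis a = 6371 + 1150 = 7521 km. Period T = 2π√(a³/μ) = 2π√(7521³/398600) = 6491.2 s = 108.19 min.
Single-satellite node shift = (6491.2/86166) × 360° = 27.12°.
With 5 satellites evenly phased, successive equator crossings are 27.12/5 = 5.424° apart.

5.42°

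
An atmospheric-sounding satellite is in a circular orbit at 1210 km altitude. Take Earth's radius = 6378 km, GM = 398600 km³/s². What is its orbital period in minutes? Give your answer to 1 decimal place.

Semi-major axis a = 6378 + 1210 = 7588 km. Period T = 2π√(a³/μ) = 2π√(7588³/398600) = 6578.1 s = 109.64 min.

109.6 min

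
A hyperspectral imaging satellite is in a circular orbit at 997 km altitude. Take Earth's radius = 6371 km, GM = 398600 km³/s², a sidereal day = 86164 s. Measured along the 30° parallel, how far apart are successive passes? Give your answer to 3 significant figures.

Semi-major axis a = 6371 + 997 = 7368 km. Period T = 2π√(a³/μ) = 2π√(7368³/398600) = 6294.1 s = 104.90 min.
Node shift per orbit = (6294.1/86164) × 360° = 26.30°.
Equatorial spacing = 26.30 × 111.2 km/° = 2924 km.
At 30° latitude, spacing = 2924 × cos(30°) = 2532 km.

2530 km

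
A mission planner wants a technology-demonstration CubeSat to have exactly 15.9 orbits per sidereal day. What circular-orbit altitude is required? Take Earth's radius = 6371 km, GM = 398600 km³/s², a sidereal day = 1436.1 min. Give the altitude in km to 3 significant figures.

Required period T = 86166 / 15.9 = 5419.2 s.
From T = 2π√(a³/μ): a = (μ T²/4π²)^(1/3) = (398600 × 5419.2² / 4π²)^(1/3) = 6668 km.
Altitude h = a − R = 6668 − 6371 = 297 km.

297 km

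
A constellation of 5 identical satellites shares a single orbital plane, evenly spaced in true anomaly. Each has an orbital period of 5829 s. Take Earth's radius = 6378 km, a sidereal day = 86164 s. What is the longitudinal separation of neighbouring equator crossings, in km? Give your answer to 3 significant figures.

542 km

Single-satellite node shift = (5829.0/86164) × 360° = 24.35°.
With 5 satellites evenly phased, successive equator crossings are 24.35/5 = 4.871° apart.
That is 4.871 × 111.3 = 542 km at the equator.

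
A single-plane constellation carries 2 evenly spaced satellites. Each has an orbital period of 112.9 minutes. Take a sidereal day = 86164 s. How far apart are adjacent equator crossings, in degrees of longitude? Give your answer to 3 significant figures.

14.2°

T = 112.9 min = 6774.0 s.
Single-satellite node shift = (6774.0/86164) × 360° = 28.30°.
With 2 satellites evenly phased, successive equator crossings are 28.30/2 = 14.151° apart.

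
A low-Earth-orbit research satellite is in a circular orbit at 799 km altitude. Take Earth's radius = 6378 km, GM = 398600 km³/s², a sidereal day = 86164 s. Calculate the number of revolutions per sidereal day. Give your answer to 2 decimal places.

14.24

Semi-major axis a = 6378 + 799 = 7177 km. Period T = 2π√(a³/μ) = 2π√(7177³/398600) = 6051.0 s = 100.85 min.
Orbits per sidereal day = 86164 / 6051.0 = 14.240.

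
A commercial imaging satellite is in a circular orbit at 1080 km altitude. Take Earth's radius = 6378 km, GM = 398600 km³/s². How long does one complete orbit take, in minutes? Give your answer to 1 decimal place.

Semi-major axis a = 6378 + 1080 = 7458 km. Period T = 2π√(a³/μ) = 2π√(7458³/398600) = 6409.8 s = 106.83 min.

106.8 min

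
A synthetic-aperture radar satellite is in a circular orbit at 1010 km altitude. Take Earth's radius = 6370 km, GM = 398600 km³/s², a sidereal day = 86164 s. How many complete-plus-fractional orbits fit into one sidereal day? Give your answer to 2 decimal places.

13.66

Semi-major axis a = 6370 + 1010 = 7380 km. Period T = 2π√(a³/μ) = 2π√(7380³/398600) = 6309.5 s = 105.16 min.
Orbits per sidereal day = 86164 / 6309.5 = 13.656.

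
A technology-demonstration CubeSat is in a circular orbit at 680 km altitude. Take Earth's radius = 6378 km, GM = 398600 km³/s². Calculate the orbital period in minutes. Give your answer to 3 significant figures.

Semi-major axis a = 6378 + 680 = 7058 km. Period T = 2π√(a³/μ) = 2π√(7058³/398600) = 5901.1 s = 98.35 min.

98.4 min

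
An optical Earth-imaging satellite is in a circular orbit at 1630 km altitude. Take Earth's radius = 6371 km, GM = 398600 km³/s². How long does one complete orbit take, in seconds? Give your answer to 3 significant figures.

Semi-major axis a = 6371 + 1630 = 8001 km. Period T = 2π√(a³/μ) = 2π√(8001³/398600) = 7122.4 s = 118.71 min.

7120 seconds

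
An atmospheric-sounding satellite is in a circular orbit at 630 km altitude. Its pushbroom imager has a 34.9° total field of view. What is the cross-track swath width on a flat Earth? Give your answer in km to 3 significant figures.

396 km

Half-angle = 34.9°/2 = 17.45°.
Swath width ≈ 2h·tan(θ/2) = 2 × 630 × tan(17.45°) = 396.1 km.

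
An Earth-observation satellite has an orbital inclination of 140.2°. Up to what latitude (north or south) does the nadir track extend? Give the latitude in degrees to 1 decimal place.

39.8°

Retrograde orbit: the ground track reaches ±(180° − i) = ±(180 − 140.2) = ±39.8°.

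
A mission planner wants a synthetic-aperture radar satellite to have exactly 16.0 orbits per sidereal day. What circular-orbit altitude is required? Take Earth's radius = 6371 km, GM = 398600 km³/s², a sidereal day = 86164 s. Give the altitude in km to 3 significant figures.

Required period T = 86164 / 16.0 = 5385.2 s.
From T = 2π√(a³/μ): a = (μ T²/4π²)^(1/3) = (398600 × 5385.2² / 4π²)^(1/3) = 6640 km.
Altitude h = a − R = 6640 − 6371 = 269 km.

269 km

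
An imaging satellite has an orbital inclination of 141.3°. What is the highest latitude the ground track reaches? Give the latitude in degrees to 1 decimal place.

38.7°

Retrograde orbit: the ground track reaches ±(180° − i) = ±(180 − 141.3) = ±38.7°.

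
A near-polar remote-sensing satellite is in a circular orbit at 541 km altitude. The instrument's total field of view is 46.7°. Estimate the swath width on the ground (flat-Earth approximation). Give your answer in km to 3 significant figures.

Half-angle = 46.7°/2 = 23.35°.
Swath width ≈ 2h·tan(θ/2) = 2 × 541 × tan(23.35°) = 467.1 km.

467 km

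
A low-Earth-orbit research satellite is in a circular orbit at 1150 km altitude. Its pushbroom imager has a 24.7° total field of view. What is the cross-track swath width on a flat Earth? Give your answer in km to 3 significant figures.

Half-angle = 24.7°/2 = 12.35°.
Swath width ≈ 2h·tan(θ/2) = 2 × 1150 × tan(12.35°) = 503.6 km.

504 km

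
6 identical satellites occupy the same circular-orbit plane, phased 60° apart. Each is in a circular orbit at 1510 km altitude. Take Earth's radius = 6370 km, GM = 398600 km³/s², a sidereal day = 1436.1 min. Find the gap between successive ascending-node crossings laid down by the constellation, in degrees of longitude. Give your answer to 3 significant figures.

4.85°

Semi-major axis a = 6370 + 1510 = 7880 km. Period T = 2π√(a³/μ) = 2π√(7880³/398600) = 6961.5 s = 116.02 min.
Single-satellite node shift = (6961.5/86166) × 360° = 29.08°.
With 6 satellites evenly phased, successive equator crossings are 29.08/6 = 4.847° apart.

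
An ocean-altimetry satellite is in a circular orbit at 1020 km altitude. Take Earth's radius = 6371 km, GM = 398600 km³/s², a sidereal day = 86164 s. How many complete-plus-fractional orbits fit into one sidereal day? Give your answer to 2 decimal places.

Semi-major axis a = 6371 + 1020 = 7391 km. Period T = 2π√(a³/μ) = 2π√(7391³/398600) = 6323.6 s = 105.39 min.
Orbits per sidereal day = 86164 / 6323.6 = 13.626.

13.63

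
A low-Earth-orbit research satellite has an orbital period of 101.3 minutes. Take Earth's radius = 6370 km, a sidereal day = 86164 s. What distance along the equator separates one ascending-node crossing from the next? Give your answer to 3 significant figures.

2820 km

T = 101.3 min = 6078.0 s.
During one orbit Earth rotates (6078.0 / 86164) × 360° = 25.39°.
At the equator that is 25.39° × (2π·6370/360) km/° = 25.39 × 111.2 = 2823 km.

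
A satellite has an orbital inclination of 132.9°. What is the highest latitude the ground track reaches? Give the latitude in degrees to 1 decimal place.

47.1°

Retrograde orbit: the ground track reaches ±(180° − i) = ±(180 − 132.9) = ±47.1°.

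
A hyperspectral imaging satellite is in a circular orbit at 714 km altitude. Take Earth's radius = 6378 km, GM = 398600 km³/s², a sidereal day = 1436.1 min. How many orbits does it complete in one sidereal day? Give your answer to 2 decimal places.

Semi-major axis a = 6378 + 714 = 7092 km. Period T = 2π√(a³/μ) = 2π√(7092³/398600) = 5943.8 s = 99.06 min.
Orbits per sidereal day = 86166 / 5943.8 = 14.497.

14.50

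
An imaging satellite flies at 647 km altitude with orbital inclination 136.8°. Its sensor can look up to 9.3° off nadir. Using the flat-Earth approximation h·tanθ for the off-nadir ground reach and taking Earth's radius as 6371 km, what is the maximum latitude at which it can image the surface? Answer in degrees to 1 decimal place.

44.2°

Retrograde orbit: the ground track reaches ±(180° − i) = ±(180 − 136.8) = ±43.2°.
Sensor half-swath on the ground ≈ 647·tan(9.3°) = 106 km = 0.95° of latitude.
Maximum observable latitude ≈ 43.2 + 0.95 = 44.2°.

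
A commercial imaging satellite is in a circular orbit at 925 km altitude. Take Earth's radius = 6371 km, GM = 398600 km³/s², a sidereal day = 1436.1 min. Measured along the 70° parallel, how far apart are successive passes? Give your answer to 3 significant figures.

985 km

Semi-major axis a = 6371 + 925 = 7296 km. Period T = 2π√(a³/μ) = 2π√(7296³/398600) = 6202.1 s = 103.37 min.
Node shift per orbit = (6202.1/86166) × 360° = 25.91°.
Equatorial spacing = 25.91 × 111.2 km/° = 2881 km.
At 70° latitude, spacing = 2881 × cos(70°) = 985 km.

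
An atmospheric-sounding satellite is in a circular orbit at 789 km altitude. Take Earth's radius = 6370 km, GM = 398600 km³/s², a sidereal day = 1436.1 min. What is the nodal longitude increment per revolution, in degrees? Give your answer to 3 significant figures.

Semi-major axis a = 6370 + 789 = 7159 km. Period T = 2π√(a³/μ) = 2π√(7159³/398600) = 6028.2 s = 100.47 min.
During one orbit Earth rotates (6028.2 / 86166) × 360° = 25.19°.

25.2°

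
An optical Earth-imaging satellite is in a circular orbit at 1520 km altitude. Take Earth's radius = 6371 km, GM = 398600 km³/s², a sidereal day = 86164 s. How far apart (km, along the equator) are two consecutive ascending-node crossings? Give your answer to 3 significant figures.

Semi-major axis a = 6371 + 1520 = 7891 km. Period T = 2π√(a³/μ) = 2π√(7891³/398600) = 6976.0 s = 116.27 min.
During one orbit Earth rotates (6976.0 / 86164) × 360° = 29.15°.
At the equator that is 29.15° × (2π·6371/360) km/° = 29.15 × 111.2 = 3241 km.

3240 km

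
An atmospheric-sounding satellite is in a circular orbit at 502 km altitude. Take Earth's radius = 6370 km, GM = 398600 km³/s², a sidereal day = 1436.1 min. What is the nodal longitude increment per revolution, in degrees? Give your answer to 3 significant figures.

23.7°

Semi-major axis a = 6370 + 502 = 6872 km. Period T = 2π√(a³/μ) = 2π√(6872³/398600) = 5669.4 s = 94.49 min.
During one orbit Earth rotates (5669.4 / 86166) × 360° = 23.69°.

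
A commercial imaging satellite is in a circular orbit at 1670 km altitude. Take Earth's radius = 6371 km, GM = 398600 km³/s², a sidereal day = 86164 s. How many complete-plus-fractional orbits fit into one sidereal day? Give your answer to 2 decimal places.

12.01

Semi-major axis a = 6371 + 1670 = 8041 km. Period T = 2π√(a³/μ) = 2π√(8041³/398600) = 7175.9 s = 119.60 min.
Orbits per sidereal day = 86164 / 7175.9 = 12.007.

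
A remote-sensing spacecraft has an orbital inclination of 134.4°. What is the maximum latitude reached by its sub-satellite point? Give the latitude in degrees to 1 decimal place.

Retrograde orbit: the ground track reaches ±(180° − i) = ±(180 − 134.4) = ±45.6°.

45.6°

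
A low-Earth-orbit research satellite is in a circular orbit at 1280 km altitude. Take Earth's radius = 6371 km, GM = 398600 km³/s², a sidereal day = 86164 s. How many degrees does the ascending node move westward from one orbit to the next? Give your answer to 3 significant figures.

27.8°

Semi-major axis a = 6371 + 1280 = 7651 km. Period T = 2π√(a³/μ) = 2π√(7651³/398600) = 6660.2 s = 111.00 min.
During one orbit Earth rotates (6660.2 / 86164) × 360° = 27.83°.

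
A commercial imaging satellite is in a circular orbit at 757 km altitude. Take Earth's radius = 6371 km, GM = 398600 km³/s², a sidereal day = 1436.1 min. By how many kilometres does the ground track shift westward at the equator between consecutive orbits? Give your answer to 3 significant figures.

2780 km

Semi-major axis a = 6371 + 757 = 7128 km. Period T = 2π√(a³/μ) = 2π√(7128³/398600) = 5989.1 s = 99.82 min.
During one orbit Earth rotates (5989.1 / 86166) × 360° = 25.02°.
At the equator that is 25.02° × (2π·6371/360) km/° = 25.02 × 111.2 = 2782 km.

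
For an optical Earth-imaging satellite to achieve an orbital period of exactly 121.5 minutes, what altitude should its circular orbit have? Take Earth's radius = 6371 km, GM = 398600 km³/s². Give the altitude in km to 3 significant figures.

T = 121.5 min = 7290.0 s.
From T = 2π√(a³/μ): a = (μ T²/4π²)^(1/3) = (398600 × 7290.0² / 4π²)^(1/3) = 8126 km.
Altitude h = a − R = 8126 − 6371 = 1755 km.

1760 km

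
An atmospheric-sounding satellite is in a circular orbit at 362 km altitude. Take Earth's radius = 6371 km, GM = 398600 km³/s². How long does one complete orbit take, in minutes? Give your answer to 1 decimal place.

91.6 min

Semi-major axis a = 6371 + 362 = 6733 km. Period T = 2π√(a³/μ) = 2π√(6733³/398600) = 5498.2 s = 91.64 min.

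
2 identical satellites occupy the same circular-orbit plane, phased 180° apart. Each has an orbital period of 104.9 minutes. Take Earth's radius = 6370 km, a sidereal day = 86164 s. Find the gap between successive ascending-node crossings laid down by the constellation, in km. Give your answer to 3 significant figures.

1460 km

T = 104.9 min = 6294.0 s.
Single-satellite node shift = (6294.0/86164) × 360° = 26.30°.
With 2 satellites evenly phased, successive equator crossings are 26.30/2 = 13.148° apart.
That is 13.148 × 111.2 = 1462 km at the equator.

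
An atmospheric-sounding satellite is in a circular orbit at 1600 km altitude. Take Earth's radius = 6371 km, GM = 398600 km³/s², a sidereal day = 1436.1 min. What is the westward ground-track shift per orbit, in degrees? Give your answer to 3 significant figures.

29.6°

Semi-major axis a = 6371 + 1600 = 7971 km. Period T = 2π√(a³/μ) = 2π√(7971³/398600) = 7082.4 s = 118.04 min.
During one orbit Earth rotates (7082.4 / 86166) × 360° = 29.59°.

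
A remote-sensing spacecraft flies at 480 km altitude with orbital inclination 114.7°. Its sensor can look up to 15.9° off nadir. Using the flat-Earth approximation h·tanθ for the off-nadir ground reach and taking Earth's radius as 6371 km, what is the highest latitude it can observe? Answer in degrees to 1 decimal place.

66.5°

Retrograde orbit: the ground track reaches ±(180° − i) = ±(180 − 114.7) = ±65.3°.
Sensor half-swath on the ground ≈ 480·tan(15.9°) = 137 km = 1.23° of latitude.
Maximum observable latitude ≈ 65.3 + 1.23 = 66.5°.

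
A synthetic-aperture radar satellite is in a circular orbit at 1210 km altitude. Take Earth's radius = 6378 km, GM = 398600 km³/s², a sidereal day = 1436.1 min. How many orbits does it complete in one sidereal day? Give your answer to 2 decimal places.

Semi-major axis a = 6378 + 1210 = 7588 km. Period T = 2π√(a³/μ) = 2π√(7588³/398600) = 6578.1 s = 109.64 min.
Orbits per sidereal day = 86166 / 6578.1 = 13.099.

13.10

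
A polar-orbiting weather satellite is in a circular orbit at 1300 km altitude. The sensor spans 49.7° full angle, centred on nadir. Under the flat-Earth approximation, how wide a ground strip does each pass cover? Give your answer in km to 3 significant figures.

1200 km

Half-angle = 49.7°/2 = 24.85°.
Swath width ≈ 2h·tan(θ/2) = 2 × 1300 × tan(24.85°) = 1204.1 km.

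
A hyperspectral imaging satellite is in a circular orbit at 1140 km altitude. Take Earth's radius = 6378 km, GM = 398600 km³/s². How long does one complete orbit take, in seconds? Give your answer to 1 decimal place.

Semi-major axis a = 6378 + 1140 = 7518 km. Period T = 2π√(a³/μ) = 2π√(7518³/398600) = 6487.3 s = 108.12 min.

6487.3 seconds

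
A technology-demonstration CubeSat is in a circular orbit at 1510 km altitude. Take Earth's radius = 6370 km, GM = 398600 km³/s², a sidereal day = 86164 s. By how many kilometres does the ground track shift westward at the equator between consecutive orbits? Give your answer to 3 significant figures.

Semi-major axis a = 6370 + 1510 = 7880 km. Period T = 2π√(a³/μ) = 2π√(7880³/398600) = 6961.5 s = 116.02 min.
During one orbit Earth rotates (6961.5 / 86164) × 360° = 29.09°.
At the equator that is 29.09° × (2π·6370/360) km/° = 29.09 × 111.2 = 3234 km.

3230 km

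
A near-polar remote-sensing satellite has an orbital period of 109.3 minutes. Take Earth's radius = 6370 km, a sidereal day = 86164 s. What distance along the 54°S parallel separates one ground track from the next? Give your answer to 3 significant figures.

1790 km

T = 109.3 min = 6558.0 s.
Node shift per orbit = (6558.0/86164) × 360° = 27.40°.
Equatorial spacing = 27.40 × 111.2 km/° = 3046 km.
At 54° latitude, spacing = 3046 × cos(54°) = 1791 km.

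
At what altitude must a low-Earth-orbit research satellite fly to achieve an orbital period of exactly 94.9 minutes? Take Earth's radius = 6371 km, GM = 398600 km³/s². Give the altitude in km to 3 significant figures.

521 km

T = 94.9 min = 5694.0 s.
From T = 2π√(a³/μ): a = (μ T²/4π²)^(1/3) = (398600 × 5694.0² / 4π²)^(1/3) = 6892 km.
Altitude h = a − R = 6892 − 6371 = 521 km.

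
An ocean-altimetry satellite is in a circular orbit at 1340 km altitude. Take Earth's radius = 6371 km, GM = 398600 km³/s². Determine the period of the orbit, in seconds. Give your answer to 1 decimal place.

6738.7 seconds

Semi-major axis a = 6371 + 1340 = 7711 km. Period T = 2π√(a³/μ) = 2π√(7711³/398600) = 6738.7 s = 112.31 min.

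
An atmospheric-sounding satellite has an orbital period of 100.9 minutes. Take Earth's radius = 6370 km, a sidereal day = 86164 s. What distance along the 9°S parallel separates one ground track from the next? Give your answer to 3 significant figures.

T = 100.9 min = 6054.0 s.
Node shift per orbit = (6054.0/86164) × 360° = 25.29°.
Equatorial spacing = 25.29 × 111.2 km/° = 2812 km.
At 9° latitude, spacing = 2812 × cos(9°) = 2778 km.

2780 km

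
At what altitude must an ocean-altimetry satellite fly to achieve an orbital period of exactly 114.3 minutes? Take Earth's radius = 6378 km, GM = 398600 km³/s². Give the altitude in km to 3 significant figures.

T = 114.3 min = 6858.0 s.
From T = 2π√(a³/μ): a = (μ T²/4π²)^(1/3) = (398600 × 6858.0² / 4π²)^(1/3) = 7802 km.
Altitude h = a − R = 7802 − 6378 = 1424 km.

1420 km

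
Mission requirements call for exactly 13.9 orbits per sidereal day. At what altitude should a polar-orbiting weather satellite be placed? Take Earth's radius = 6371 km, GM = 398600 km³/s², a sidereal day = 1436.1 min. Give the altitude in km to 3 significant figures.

Required period T = 86166 / 13.9 = 6199.0 s.
From T = 2π√(a³/μ): a = (μ T²/4π²)^(1/3) = (398600 × 6199.0² / 4π²)^(1/3) = 7294 km.
Altitude h = a − R = 7294 − 6371 = 923 km.

923 km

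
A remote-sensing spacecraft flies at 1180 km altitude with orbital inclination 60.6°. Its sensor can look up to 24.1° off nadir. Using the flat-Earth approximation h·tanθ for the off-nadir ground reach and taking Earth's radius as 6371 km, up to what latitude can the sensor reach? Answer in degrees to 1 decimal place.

For a prograde orbit the ground track reaches latitude ±i = ±60.6°.
Sensor half-swath on the ground ≈ 1180·tan(24.1°) = 528 km = 4.75° of latitude.
Maximum observable latitude ≈ 60.6 + 4.75 = 65.3°.

65.3°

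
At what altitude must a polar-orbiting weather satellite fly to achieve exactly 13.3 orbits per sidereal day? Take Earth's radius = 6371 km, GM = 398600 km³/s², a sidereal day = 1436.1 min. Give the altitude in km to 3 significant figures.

1140 km

Required period T = 86166 / 13.3 = 6478.6 s.
From T = 2π√(a³/μ): a = (μ T²/4π²)^(1/3) = (398600 × 6478.6² / 4π²)^(1/3) = 7511 km.
Altitude h = a − R = 7511 − 6371 = 1140 km.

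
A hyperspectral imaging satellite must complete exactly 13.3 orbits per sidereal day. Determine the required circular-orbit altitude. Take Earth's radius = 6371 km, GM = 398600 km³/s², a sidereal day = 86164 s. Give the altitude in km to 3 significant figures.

1140 km

Required period T = 86164 / 13.3 = 6478.5 s.
From T = 2π√(a³/μ): a = (μ T²/4π²)^(1/3) = (398600 × 6478.5² / 4π²)^(1/3) = 7511 km.
Altitude h = a − R = 7511 − 6371 = 1140 km.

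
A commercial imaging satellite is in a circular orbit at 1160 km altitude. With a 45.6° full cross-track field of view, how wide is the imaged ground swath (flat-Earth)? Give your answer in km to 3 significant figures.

Half-angle = 45.6°/2 = 22.8°.
Swath width ≈ 2h·tan(θ/2) = 2 × 1160 × tan(22.8°) = 975.2 km.

975 km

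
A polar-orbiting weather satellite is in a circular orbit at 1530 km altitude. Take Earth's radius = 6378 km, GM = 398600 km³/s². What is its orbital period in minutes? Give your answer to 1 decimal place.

Semi-major axis a = 6378 + 1530 = 7908 km. Period T = 2π√(a³/μ) = 2π√(7908³/398600) = 6998.6 s = 116.64 min.

116.6 min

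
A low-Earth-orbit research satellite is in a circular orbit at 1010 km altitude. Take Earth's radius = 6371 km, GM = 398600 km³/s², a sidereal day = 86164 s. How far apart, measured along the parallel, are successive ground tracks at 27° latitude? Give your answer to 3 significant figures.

2610 km

Semi-major axis a = 6371 + 1010 = 7381 km. Period T = 2π√(a³/μ) = 2π√(7381³/398600) = 6310.8 s = 105.18 min.
Node shift per orbit = (6310.8/86164) × 360° = 26.37°.
Equatorial spacing = 26.37 × 111.2 km/° = 2932 km.
At 27° latitude, spacing = 2932 × cos(27°) = 2612 km.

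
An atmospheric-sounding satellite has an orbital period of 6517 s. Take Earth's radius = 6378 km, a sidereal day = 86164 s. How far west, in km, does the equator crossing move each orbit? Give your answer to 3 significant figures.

During one orbit Earth rotates (6517.0 / 86164) × 360° = 27.23°.
At the equator that is 27.23° × (2π·6378/360) km/° = 27.23 × 111.3 = 3031 km.

3030 km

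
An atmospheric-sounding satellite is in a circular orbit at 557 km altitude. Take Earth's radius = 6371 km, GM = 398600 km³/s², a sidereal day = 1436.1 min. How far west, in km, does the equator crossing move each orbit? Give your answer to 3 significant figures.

2670 km

Semi-major axis a = 6371 + 557 = 6928 km. Period T = 2π√(a³/μ) = 2π√(6928³/398600) = 5738.8 s = 95.65 min.
During one orbit Earth rotates (5738.8 / 86166) × 360° = 23.98°.
At the equator that is 23.98° × (2π·6371/360) km/° = 23.98 × 111.2 = 2666 km.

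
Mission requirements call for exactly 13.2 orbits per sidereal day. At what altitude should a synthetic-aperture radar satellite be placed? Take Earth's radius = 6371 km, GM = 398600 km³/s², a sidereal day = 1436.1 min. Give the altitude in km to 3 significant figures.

Required period T = 86166 / 13.2 = 6527.7 s.
From T = 2π√(a³/μ): a = (μ T²/4π²)^(1/3) = (398600 × 6527.7² / 4π²)^(1/3) = 7549 km.
Altitude h = a − R = 7549 − 6371 = 1178 km.

1180 km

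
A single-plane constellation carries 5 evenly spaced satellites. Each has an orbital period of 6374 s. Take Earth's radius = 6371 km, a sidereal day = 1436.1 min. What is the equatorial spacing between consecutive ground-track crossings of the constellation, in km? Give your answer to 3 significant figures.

592 km

Single-satellite node shift = (6374.0/86166) × 360° = 26.63°.
With 5 satellites evenly phased, successive equator crossings are 26.63/5 = 5.326° apart.
That is 5.326 × 111.2 = 592 km at the equator.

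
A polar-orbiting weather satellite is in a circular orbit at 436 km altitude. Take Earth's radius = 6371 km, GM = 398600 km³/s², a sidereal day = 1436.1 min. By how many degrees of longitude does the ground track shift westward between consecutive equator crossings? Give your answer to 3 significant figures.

23.4°

Semi-major axis a = 6371 + 436 = 6807 km. Period T = 2π√(a³/μ) = 2π√(6807³/398600) = 5589.1 s = 93.15 min.
During one orbit Earth rotates (5589.1 / 86166) × 360° = 23.35°.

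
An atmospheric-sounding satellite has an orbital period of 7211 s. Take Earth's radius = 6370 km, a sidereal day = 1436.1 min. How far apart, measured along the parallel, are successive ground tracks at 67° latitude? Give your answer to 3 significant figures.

Node shift per orbit = (7211.0/86166) × 360° = 30.13°.
Equatorial spacing = 30.13 × 111.2 km/° = 3349 km.
At 67° latitude, spacing = 3349 × cos(67°) = 1309 km.

1310 km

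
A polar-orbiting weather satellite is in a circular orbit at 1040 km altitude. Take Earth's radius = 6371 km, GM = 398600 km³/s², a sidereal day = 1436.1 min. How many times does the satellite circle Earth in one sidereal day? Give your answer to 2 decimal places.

13.57

Semi-major axis a = 6371 + 1040 = 7411 km. Period T = 2π√(a³/μ) = 2π√(7411³/398600) = 6349.3 s = 105.82 min.
Orbits per sidereal day = 86166 / 6349.3 = 13.571.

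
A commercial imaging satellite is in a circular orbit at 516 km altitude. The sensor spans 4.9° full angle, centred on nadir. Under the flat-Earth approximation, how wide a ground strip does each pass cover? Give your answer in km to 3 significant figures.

44.2 km

Half-angle = 4.9°/2 = 2.45°.
Swath width ≈ 2h·tan(θ/2) = 2 × 516 × tan(2.45°) = 44.2 km.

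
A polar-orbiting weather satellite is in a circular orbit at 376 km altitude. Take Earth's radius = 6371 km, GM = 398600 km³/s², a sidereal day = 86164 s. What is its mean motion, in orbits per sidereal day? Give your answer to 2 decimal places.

Semi-major axis a = 6371 + 376 = 6747 km. Period T = 2π√(a³/μ) = 2π√(6747³/398600) = 5515.4 s = 91.92 min.
Orbits per sidereal day = 86164 / 5515.4 = 15.622.

15.62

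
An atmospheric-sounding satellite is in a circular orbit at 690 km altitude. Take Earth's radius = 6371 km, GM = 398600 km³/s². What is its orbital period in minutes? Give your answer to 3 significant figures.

98.4 min

Semi-major axis a = 6371 + 690 = 7061 km. Period T = 2π√(a³/μ) = 2π√(7061³/398600) = 5904.9 s = 98.41 min.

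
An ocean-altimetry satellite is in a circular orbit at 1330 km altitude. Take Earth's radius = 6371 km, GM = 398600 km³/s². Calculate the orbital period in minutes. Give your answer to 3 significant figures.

Semi-major axis a = 6371 + 1330 = 7701 km. Period T = 2π√(a³/μ) = 2π√(7701³/398600) = 6725.6 s = 112.09 min.

112 min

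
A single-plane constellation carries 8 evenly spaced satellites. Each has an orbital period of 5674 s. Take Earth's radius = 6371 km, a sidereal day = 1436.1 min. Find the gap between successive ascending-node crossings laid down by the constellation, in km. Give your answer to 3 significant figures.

Single-satellite node shift = (5674.0/86166) × 360° = 23.71°.
With 8 satellites evenly phased, successive equator crossings are 23.71/8 = 2.963° apart.
That is 2.963 × 111.2 = 329 km at the equator.

329 km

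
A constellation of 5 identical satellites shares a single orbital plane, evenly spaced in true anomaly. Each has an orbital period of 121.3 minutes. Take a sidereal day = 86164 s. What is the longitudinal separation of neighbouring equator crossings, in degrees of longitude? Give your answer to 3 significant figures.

6.08°

T = 121.3 min = 7278.0 s.
Single-satellite node shift = (7278.0/86164) × 360° = 30.41°.
With 5 satellites evenly phased, successive equator crossings are 30.41/5 = 6.082° apart.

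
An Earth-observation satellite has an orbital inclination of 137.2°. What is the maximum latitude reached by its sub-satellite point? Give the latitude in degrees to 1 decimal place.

Retrograde orbit: the ground track reaches ±(180° − i) = ±(180 − 137.2) = ±42.8°.

42.8°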